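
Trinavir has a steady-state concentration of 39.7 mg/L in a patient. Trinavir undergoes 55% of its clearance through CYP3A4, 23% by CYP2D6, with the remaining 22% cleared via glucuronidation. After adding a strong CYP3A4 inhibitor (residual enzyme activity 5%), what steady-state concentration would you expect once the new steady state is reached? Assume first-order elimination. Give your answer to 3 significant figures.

83.1 mg/L

CYP3A4: 0.55 × 0.05 = 0.0275
CYP2D6: 0.23 (unchanged)
Other: 0.22 (unchanged)
Relative clearance = 0.0275 + 0.23 + 0.22 = 0.4775.
Steady-state concentration ∝ 1/CL, so new value = 39.7 / 0.4775 = 83.1 mg/L.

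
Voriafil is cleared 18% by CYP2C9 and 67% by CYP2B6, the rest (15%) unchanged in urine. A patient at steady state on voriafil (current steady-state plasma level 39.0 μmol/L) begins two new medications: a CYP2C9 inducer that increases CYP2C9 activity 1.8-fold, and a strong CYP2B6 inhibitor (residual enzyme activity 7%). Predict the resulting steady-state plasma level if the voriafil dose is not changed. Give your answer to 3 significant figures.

The CYP2C9 pathway (18% of clearance) is boosted to 1.8× activity: 0.18 × 1.8 = 0.324.
The CYP2B6 pathway (67% of clearance) falls to 0.07× activity: 0.67 × 0.07 = 0.0469.
The remaining 15% of clearance is unaffected.
Relative clearance = 0.324 + 0.0469 + 0.15 = 0.5209.
Steady-state plasma level ∝ 1/CL: new value = 39.0 / 0.5209 = 74.9 μmol/L.

74.9 μmol/L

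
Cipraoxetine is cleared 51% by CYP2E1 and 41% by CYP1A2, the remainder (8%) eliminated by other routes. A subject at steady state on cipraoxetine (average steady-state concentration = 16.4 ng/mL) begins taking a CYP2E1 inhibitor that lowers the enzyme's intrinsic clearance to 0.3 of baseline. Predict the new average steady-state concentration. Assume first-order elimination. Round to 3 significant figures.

CYP2E1: 0.51 × 0.3 = 0.153
CYP1A2: 0.41 (unchanged)
Other: 0.08 (unchanged)
New clearance relative to baseline: 0.153 + 0.41 + 0.08 = 0.643.
Average steady-state concentration ∝ 1/CL, so new value = 16.4 / 0.643 = 25.5 ng/mL.

25.5 ng/mL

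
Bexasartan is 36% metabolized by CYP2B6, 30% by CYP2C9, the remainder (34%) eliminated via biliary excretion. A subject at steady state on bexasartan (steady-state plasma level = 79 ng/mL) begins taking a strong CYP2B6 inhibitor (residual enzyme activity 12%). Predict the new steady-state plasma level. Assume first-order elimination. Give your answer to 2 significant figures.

1.2 × 10² ng/mL

CYP2B6: 0.36 × 0.12 = 0.0432
CYP2C9: 0.3 (unchanged)
Other: 0.34 (unchanged)
Relative clearance = 0.0432 + 0.3 + 0.34 = 0.6832.
With dosing unchanged, steady-state plasma level scales as 1/CL: 79 / 0.6832 = 1.2 × 10² ng/mL.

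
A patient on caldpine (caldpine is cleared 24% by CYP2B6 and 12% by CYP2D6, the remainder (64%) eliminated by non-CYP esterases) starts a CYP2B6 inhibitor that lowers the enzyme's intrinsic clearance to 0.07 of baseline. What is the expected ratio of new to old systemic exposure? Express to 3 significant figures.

The CYP2B6 pathway (24% of clearance) falls to 0.07× activity: 0.24 × 0.07 = 0.0168.
CYP2D6 (12%) and the residual 64% are unaffected.
New clearance relative to baseline: 0.0168 + 0.12 + 0.64 = 0.7768.
Systemic exposure ratio = CL_old/CL_new = 1 / 0.7768 = 1.29.

1.29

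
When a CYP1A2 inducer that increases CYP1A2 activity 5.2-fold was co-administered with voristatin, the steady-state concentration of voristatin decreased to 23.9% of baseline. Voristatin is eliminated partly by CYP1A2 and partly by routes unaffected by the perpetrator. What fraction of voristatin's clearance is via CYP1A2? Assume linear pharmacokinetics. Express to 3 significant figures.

0.758

CL'/CL = 1 / 0.239 = 4.184
5.2·fm + (1 − fm) = 4.184
fm = (4.184 − 1) / (5.2 − 1) = 0.758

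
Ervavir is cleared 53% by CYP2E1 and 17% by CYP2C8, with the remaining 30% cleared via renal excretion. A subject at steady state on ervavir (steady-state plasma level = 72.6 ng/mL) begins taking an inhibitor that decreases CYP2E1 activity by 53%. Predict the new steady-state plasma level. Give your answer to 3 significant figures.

The CYP2E1 pathway (53% of clearance) is reduced to 0.47× activity: 0.53 × 0.47 = 0.2491.
CYP2C8 (17%) and the residual 30% are unaffected.
Relative clearance = 0.2491 + 0.17 + 0.3 = 0.7191.
With dosing unchanged, steady-state plasma level scales as 1/CL: 72.6 / 0.7191 = 101 ng/mL.

101 ng/mL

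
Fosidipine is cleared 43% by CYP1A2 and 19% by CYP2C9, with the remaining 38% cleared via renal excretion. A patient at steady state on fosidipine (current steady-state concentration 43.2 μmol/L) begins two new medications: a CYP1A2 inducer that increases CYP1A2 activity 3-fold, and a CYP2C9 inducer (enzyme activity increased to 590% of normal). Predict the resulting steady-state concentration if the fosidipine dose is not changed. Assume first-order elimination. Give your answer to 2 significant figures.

The CYP1A2 pathway (43% of clearance) rises to 3× activity: 0.43 × 3 = 1.29.
The CYP2C9 pathway (19% of clearance) increases to 5.9× activity: 0.19 × 5.9 = 1.121.
The remaining 38% of clearance is unaffected.
Relative clearance = 1.29 + 1.121 + 0.38 = 2.791.
New steady-state concentration = 43.2 / 2.791 = 15 μmol/L (concentration scales inversely with clearance).

15 μmol/L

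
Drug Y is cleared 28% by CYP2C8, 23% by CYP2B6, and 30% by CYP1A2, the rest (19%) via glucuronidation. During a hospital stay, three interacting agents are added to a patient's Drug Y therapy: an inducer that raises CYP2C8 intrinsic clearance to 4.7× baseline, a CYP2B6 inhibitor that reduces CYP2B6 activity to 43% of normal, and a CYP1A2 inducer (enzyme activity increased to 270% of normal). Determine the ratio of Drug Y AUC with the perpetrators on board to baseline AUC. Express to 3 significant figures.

The CYP2C8 pathway (28% of clearance) rises to 4.7× activity: 0.28 × 4.7 = 1.316.
The CYP2B6 pathway (23% of clearance) is reduced to 0.43× activity: 0.23 × 0.43 = 0.0989.
The CYP1A2 pathway (30% of clearance) is boosted to 2.7× activity: 0.3 × 2.7 = 0.81.
The remaining 19% of clearance is unaffected.
Relative clearance = 1.316 + 0.0989 + 0.81 + 0.19 = 2.4149.
AUC ∝ 1/CL: fold-change = 1 / 2.4149 = 0.414.

0.414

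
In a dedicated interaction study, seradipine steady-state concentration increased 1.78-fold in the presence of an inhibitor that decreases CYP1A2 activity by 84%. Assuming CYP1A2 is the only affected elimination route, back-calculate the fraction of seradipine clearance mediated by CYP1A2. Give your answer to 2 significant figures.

CL'/CL = 1 / 1.78 = 0.5618
0.16·fm + (1 − fm) = 0.5618
fm = (0.5618 − 1) / (0.16 − 1) = 0.52

0.52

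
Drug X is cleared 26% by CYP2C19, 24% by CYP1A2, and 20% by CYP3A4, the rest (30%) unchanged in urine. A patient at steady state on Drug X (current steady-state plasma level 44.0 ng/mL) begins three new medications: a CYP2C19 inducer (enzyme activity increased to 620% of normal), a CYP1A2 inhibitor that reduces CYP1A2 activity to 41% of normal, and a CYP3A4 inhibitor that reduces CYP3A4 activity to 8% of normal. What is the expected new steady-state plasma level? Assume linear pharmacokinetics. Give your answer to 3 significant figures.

CYP2C19: 0.26 × 6.2 = 1.612
CYP1A2: 0.24 × 0.41 = 0.0984
CYP3A4: 0.2 × 0.08 = 0.016
Other: 0.3 (unchanged)
Relative clearance = 1.612 + 0.0984 + 0.016 + 0.3 = 2.0264.
Steady-state plasma level ∝ 1/CL: new value = 44.0 / 2.0264 = 21.7 ng/mL.

21.7 ng/mL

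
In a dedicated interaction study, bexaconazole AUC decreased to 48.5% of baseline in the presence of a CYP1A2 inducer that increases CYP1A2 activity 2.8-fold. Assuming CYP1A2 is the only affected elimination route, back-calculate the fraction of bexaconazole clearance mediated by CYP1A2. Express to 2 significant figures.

0.59

Write x for the fraction cleared via CYP1A2. The observed AUC change means clearance rose to 1/0.485 = 2.062 of baseline.
Only the CYP1A2 route changed, so 2.062 = x·2.8 + (1 − x), giving x = 0.59.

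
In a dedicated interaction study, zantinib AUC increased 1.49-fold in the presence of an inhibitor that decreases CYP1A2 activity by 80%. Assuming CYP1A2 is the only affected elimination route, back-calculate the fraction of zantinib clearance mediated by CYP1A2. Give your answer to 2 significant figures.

Call the CYP1A2 fraction fm. After the interaction, CL_new/CL_old = fm × 0.2 + (1 − fm).
AUC ratio = 1 / (new CL fraction), so new CL fraction = 1 / 1.49 = 0.6711.
fm × 0.2 + 1 − fm = 0.6711  ⇒  fm × (0.2 − 1) = −0.3289  ⇒  fm = 0.41.

0.41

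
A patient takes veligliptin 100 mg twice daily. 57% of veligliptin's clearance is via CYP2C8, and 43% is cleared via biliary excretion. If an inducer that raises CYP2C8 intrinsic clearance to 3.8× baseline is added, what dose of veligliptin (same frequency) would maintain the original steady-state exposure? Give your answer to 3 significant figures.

The CYP2C8 pathway (57% of clearance) rises to 3.8× activity: 0.57 × 3.8 = 2.166.
The remaining 43% of clearance is unaffected.
New clearance relative to baseline: 2.166 + 0.43 = 2.596.
Exposure is unchanged when dose changes in proportion to clearance. New dose = 100 mg × 2.596 = 260 mg.

260 mg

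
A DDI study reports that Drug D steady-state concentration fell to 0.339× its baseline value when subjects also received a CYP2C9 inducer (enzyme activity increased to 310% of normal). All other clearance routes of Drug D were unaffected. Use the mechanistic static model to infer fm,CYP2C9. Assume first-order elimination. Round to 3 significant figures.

0.929

Let x = fm,CYP2C9. Because steady-state concentration ∝ 1/CL, relative clearance rose to 1/0.339 = 2.95.
Only the CYP2C9 route changed, so 2.95 = x·3.1 + (1 − x), giving x = 0.929.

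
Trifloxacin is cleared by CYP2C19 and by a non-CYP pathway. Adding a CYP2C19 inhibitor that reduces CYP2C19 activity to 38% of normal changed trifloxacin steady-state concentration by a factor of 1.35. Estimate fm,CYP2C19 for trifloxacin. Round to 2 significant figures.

Call the CYP2C19 fraction fm. After the interaction, CL_new/CL_old = fm × 0.38 + (1 − fm).
Steady-state concentration ratio = 1 / (new CL fraction), so new CL fraction = 1 / 1.35 = 0.7407.
fm × 0.38 + 1 − fm = 0.7407  ⇒  fm × (0.38 − 1) = −0.2593  ⇒  fm = 0.42.

0.42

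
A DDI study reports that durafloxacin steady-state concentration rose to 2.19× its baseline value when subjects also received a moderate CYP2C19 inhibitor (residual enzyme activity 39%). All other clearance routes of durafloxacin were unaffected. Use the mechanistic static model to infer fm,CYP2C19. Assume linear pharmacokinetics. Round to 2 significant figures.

0.89

Let x = fm,CYP2C19. Because steady-state concentration ∝ 1/CL, relative clearance fell to 1/2.19 = 0.4566.
Setting x·0.39 + (1 − x) = 0.4566 and solving: x = (0.4566 − 1)/(0.39 − 1) = 0.89.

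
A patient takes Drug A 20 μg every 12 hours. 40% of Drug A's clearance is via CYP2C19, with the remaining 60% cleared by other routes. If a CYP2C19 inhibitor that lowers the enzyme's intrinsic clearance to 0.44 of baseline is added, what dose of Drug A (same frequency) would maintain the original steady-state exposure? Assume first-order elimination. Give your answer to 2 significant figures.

16 μg

CYP2C19: 0.4 × 0.44 = 0.176
Other: 0.6 (unchanged)
New clearance relative to baseline: 0.176 + 0.6 = 0.776.
Css,avg = (dose rate)/CL, so holding Css fixed requires dose ∝ CL: 20 × 0.776 = 16 μg.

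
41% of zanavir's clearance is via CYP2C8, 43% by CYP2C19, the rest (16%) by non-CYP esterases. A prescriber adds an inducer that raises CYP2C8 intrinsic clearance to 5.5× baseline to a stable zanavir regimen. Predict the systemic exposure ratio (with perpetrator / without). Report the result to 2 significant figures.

The CYP2C8 pathway (41% of clearance) rises to 5.5× activity: 0.41 × 5.5 = 2.255.
CYP2C19 (43%) and the residual 16% are unaffected.
CL_new/CL_old = 2.255 + 0.43 + 0.16 = 2.845.
Since systemic exposure ∝ 1/CL, the ratio is 1 / 2.845 = 0.35.

0.35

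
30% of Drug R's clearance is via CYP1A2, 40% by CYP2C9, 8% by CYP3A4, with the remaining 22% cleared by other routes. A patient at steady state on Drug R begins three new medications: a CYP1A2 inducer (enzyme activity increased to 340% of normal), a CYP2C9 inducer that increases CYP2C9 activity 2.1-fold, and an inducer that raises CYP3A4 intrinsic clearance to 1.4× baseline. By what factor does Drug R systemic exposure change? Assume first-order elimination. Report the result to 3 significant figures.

0.456

The CYP1A2 pathway (30% of clearance) is boosted to 3.4× activity: 0.3 × 3.4 = 1.02.
The CYP2C9 pathway (40% of clearance) is boosted to 2.1× activity: 0.4 × 2.1 = 0.84.
The CYP3A4 pathway (8% of clearance) increases to 1.4× activity: 0.08 × 1.4 = 0.112.
The remaining 22% of clearance is unaffected.
Relative clearance = 1.02 + 0.84 + 0.112 + 0.22 = 2.192.
Because systemic exposure varies inversely with clearance, the combined effect is 1 / 2.192 = 0.456.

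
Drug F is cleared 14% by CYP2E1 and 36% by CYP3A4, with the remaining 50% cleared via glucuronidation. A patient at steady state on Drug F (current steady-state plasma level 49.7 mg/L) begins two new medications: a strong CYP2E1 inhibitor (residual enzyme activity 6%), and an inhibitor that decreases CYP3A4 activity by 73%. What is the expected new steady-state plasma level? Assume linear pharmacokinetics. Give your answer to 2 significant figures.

CYP2E1: 0.14 × 0.06 = 0.0084
CYP3A4: 0.36 × 0.27 = 0.0972
Other: 0.5 (unchanged)
Relative clearance = 0.0084 + 0.0972 + 0.5 = 0.6056.
Steady-state plasma level ∝ 1/CL: new value = 49.7 / 0.6056 = 82 mg/L.

82 mg/L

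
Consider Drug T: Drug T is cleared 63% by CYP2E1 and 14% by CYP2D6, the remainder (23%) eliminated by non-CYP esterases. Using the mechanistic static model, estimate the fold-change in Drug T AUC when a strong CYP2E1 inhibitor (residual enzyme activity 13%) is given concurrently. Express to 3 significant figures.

CYP2E1: 0.63 × 0.13 = 0.0819
CYP2D6: 0.14 (unchanged)
Other: 0.23 (unchanged)
New clearance relative to baseline: 0.0819 + 0.14 + 0.23 = 0.4519.
AUC ratio = CL_old/CL_new = 1 / 0.4519 = 2.21.

2.21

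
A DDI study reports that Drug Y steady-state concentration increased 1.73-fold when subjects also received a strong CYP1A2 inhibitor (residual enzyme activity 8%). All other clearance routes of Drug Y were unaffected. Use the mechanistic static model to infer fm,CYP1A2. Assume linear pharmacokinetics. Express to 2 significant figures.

0.46

CL'/CL = 1 / 1.73 = 0.578
0.08·fm + (1 − fm) = 0.578
fm = (0.578 − 1) / (0.08 − 1) = 0.46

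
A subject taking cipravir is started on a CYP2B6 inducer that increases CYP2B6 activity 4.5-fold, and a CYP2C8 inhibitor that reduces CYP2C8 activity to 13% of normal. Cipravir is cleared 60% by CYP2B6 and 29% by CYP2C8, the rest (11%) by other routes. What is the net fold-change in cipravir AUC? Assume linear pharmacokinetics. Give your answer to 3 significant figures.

0.351

CYP2B6: 0.6 × 4.5 = 2.7
CYP2C8: 0.29 × 0.13 = 0.0377
Other: 0.11 (unchanged)
Relative clearance = 2.7 + 0.0377 + 0.11 = 2.8477.
AUC ∝ 1/CL: fold-change = 1 / 2.8477 = 0.351.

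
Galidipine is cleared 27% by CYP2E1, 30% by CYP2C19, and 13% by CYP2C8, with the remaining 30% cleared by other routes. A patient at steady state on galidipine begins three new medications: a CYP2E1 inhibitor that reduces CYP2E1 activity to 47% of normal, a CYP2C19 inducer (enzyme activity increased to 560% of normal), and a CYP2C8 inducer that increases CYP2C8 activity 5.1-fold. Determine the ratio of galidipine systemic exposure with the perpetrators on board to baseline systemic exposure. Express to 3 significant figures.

CYP2E1: 0.27 × 0.47 = 0.1269
CYP2C19: 0.3 × 5.6 = 1.68
CYP2C8: 0.13 × 5.1 = 0.663
Other: 0.3 (unchanged)
CL_new/CL_old = 0.1269 + 1.68 + 0.663 + 0.3 = 2.7699.
Net systemic exposure ratio = 1 / 2.7699 = 0.361.

0.361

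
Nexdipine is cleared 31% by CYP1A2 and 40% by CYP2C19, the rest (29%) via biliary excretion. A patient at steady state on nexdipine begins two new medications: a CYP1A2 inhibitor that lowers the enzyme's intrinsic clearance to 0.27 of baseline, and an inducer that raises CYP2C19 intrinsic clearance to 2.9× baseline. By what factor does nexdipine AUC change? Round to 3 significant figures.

0.652

The CYP1A2 pathway (31% of clearance) is reduced to 0.27× activity: 0.31 × 0.27 = 0.0837.
The CYP2C19 pathway (40% of clearance) rises to 2.9× activity: 0.4 × 2.9 = 1.16.
The remaining 29% of clearance is unaffected.
Relative clearance = 0.0837 + 1.16 + 0.29 = 1.5337.
AUC ∝ 1/CL: fold-change = 1 / 1.5337 = 0.652.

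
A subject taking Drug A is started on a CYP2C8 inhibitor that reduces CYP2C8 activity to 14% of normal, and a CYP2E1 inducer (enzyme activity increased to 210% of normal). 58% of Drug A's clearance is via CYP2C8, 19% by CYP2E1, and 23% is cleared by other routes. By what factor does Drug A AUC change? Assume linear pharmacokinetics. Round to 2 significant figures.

CYP2C8: 0.58 × 0.14 = 0.0812
CYP2E1: 0.19 × 2.1 = 0.399
Other: 0.23 (unchanged)
Relative clearance = 0.0812 + 0.399 + 0.23 = 0.7102.
Net AUC ratio = 1 / 0.7102 = 1.4.

1.4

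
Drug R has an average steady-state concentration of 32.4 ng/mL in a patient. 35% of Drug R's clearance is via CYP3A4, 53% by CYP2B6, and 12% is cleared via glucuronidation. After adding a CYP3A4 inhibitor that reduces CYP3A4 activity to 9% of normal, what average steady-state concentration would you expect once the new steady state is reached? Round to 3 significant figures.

CYP3A4: 0.35 × 0.09 = 0.0315
CYP2B6: 0.53 (unchanged)
Other: 0.12 (unchanged)
New clearance relative to baseline: 0.0315 + 0.53 + 0.12 = 0.6815.
With dosing unchanged, average steady-state concentration scales as 1/CL: 32.4 / 0.6815 = 47.5 ng/mL.

47.5 ng/mL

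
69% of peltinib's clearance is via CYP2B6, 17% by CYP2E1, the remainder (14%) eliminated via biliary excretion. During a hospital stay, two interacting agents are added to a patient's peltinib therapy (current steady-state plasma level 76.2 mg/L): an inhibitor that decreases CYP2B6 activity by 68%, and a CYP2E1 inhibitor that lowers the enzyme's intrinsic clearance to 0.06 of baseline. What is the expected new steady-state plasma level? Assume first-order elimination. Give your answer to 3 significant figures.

205 mg/L

The CYP2B6 pathway (69% of clearance) falls to 0.32× activity: 0.69 × 0.32 = 0.2208.
The CYP2E1 pathway (17% of clearance) is reduced to 0.06× activity: 0.17 × 0.06 = 0.0102.
Non-CYP routes (14%) are unchanged.
CL_new/CL_old = 0.2208 + 0.0102 + 0.14 = 0.371.
Dividing the baseline by the relative clearance: 76.2 / 0.371 = 205 mg/L.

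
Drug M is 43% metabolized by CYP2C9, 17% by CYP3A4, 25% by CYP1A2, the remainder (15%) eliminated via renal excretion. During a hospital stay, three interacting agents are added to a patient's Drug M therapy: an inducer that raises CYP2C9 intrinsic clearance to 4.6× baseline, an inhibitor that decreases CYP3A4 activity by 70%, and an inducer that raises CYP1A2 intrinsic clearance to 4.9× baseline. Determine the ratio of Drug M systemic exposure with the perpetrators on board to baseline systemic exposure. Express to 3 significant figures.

0.294

The CYP2C9 pathway (43% of clearance) is boosted to 4.6× activity: 0.43 × 4.6 = 1.978.
The CYP3A4 pathway (17% of clearance) falls to 0.3× activity: 0.17 × 0.3 = 0.051.
The CYP1A2 pathway (25% of clearance) increases to 4.9× activity: 0.25 × 4.9 = 1.225.
The remaining 15% of clearance is unaffected.
New clearance relative to baseline: 1.978 + 0.051 + 1.225 + 0.15 = 3.404.
Systemic exposure ∝ 1/CL: fold-change = 1 / 3.404 = 0.294.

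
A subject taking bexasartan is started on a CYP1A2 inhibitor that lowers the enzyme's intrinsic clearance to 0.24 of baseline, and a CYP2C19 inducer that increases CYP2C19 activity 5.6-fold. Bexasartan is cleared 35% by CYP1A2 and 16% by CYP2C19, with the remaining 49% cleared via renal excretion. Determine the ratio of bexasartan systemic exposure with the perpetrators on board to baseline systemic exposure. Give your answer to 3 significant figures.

0.680

The CYP1A2 pathway (35% of clearance) falls to 0.24× activity: 0.35 × 0.24 = 0.084.
The CYP2C19 pathway (16% of clearance) is boosted to 5.6× activity: 0.16 × 5.6 = 0.896.
The remaining 49% of clearance is unaffected.
CL_new/CL_old = 0.084 + 0.896 + 0.49 = 1.47.
Because systemic exposure varies inversely with clearance, the combined effect is 1 / 1.47 = 0.680.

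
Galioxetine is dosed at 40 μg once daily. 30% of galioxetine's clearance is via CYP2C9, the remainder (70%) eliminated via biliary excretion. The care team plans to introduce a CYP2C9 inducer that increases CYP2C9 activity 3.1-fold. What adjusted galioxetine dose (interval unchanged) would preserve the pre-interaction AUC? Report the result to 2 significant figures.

65 μg

The CYP2C9 pathway (30% of clearance) is boosted to 3.1× activity: 0.3 × 3.1 = 0.93.
Non-CYP routes (70%) are unchanged.
CL_new/CL_old = 0.93 + 0.7 = 1.63.
Exposure is unchanged when dose changes in proportion to clearance. New dose = 40 μg × 1.63 = 65 μg.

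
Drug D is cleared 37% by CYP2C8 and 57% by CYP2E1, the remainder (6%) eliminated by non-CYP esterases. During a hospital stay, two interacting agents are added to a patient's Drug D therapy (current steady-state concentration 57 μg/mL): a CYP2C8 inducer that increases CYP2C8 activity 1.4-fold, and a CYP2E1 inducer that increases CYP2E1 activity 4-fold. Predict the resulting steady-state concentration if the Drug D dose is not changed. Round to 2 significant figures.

The CYP2C8 pathway (37% of clearance) is boosted to 1.4× activity: 0.37 × 1.4 = 0.518.
The CYP2E1 pathway (57% of clearance) increases to 4× activity: 0.57 × 4 = 2.28.
The remaining 6% of clearance is unaffected.
Relative clearance = 0.518 + 2.28 + 0.06 = 2.858.
Dividing the baseline by the relative clearance: 57 / 2.858 = 20 μg/mL.

20 μg/mL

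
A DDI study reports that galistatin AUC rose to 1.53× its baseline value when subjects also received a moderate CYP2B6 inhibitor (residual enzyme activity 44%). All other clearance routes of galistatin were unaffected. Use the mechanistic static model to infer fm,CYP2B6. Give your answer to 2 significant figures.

Write x for the fraction cleared via CYP2B6. The observed AUC change means clearance fell to 1/1.53 = 0.6536 of baseline.
Only the CYP2B6 route changed, so 0.6536 = x·0.44 + (1 − x), giving x = 0.62.

0.62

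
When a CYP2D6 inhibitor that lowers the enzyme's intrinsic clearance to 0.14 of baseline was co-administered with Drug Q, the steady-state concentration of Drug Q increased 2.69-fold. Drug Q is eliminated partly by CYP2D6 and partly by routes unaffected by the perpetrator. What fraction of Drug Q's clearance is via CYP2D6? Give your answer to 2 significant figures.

CL'/CL = 1 / 2.69 = 0.3717
0.14·fm + (1 − fm) = 0.3717
fm = (0.3717 − 1) / (0.14 − 1) = 0.73

0.73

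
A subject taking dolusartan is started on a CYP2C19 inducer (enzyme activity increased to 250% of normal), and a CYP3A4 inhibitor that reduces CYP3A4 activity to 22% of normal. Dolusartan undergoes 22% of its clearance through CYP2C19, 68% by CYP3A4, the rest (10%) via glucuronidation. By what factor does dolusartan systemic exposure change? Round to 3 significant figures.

1.25

The CYP2C19 pathway (22% of clearance) increases to 2.5× activity: 0.22 × 2.5 = 0.55.
The CYP3A4 pathway (68% of clearance) drops to 0.22× activity: 0.68 × 0.22 = 0.1496.
The remaining 10% of clearance is unaffected.
CL_new/CL_old = 0.55 + 0.1496 + 0.1 = 0.7996.
Systemic exposure ∝ 1/CL: fold-change = 1 / 0.7996 = 1.25.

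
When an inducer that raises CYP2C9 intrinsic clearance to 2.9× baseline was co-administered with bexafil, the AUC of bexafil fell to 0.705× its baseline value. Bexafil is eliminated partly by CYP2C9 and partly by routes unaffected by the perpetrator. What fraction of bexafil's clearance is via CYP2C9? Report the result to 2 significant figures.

Let fm be the CYP2C9 fraction. New clearance relative to baseline = fm × 2.9 + (1 − fm).
AUC ratio = 1 / (new CL fraction), so new CL fraction = 1 / 0.705 = 1.418.
fm × 2.9 + 1 − fm = 1.418  ⇒  fm × (2.9 − 1) = 0.4184  ⇒  fm = 0.22.

0.22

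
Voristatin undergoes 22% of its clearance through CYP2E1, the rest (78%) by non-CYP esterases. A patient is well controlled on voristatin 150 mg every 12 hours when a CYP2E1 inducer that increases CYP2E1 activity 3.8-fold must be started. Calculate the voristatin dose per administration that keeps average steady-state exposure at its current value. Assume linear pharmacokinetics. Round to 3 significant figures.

The CYP2E1 pathway (22% of clearance) increases to 3.8× activity: 0.22 × 3.8 = 0.836.
Non-CYP routes (78%) are unchanged.
CL_new/CL_old = 0.836 + 0.78 = 1.616.
Exposure is unchanged when dose changes in proportion to clearance. New dose = 150 mg × 1.616 = 242 mg.

242 mg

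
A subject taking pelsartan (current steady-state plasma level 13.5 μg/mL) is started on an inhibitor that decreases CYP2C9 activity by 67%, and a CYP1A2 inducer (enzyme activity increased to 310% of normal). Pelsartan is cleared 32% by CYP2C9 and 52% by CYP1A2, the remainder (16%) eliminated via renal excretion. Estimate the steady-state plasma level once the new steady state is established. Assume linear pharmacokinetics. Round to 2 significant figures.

The CYP2C9 pathway (32% of clearance) is reduced to 0.33× activity: 0.32 × 0.33 = 0.1056.
The CYP1A2 pathway (52% of clearance) is boosted to 3.1× activity: 0.52 × 3.1 = 1.612.
Non-CYP routes (16%) are unchanged.
New clearance relative to baseline: 0.1056 + 1.612 + 0.16 = 1.8776.
Dividing the baseline by the relative clearance: 13.5 / 1.8776 = 7.2 μg/mL.

7.2 μg/mL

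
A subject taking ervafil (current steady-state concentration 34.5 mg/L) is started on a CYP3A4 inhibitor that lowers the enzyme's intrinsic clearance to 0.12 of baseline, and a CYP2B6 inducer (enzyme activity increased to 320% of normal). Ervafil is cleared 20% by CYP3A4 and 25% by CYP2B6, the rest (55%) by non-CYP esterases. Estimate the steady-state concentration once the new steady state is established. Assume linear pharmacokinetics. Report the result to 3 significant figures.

CYP3A4: 0.2 × 0.12 = 0.024
CYP2B6: 0.25 × 3.2 = 0.8
Other: 0.55 (unchanged)
CL_new/CL_old = 0.024 + 0.8 + 0.55 = 1.374.
Steady-state concentration ∝ 1/CL: new value = 34.5 / 1.374 = 25.1 mg/L.

25.1 mg/L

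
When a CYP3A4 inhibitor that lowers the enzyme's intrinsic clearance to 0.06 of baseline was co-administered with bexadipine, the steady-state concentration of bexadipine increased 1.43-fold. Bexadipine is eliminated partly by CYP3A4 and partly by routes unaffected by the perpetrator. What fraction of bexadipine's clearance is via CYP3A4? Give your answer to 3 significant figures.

0.320

CL'/CL = 1 / 1.43 = 0.6993
0.06·fm + (1 − fm) = 0.6993
fm = (0.6993 − 1) / (0.06 − 1) = 0.320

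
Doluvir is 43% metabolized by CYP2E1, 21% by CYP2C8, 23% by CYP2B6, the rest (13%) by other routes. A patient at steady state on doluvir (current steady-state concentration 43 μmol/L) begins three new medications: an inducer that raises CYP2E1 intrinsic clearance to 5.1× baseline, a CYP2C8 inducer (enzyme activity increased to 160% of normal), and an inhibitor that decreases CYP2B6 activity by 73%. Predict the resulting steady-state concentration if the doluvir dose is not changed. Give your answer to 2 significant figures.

16 μmol/L

CYP2E1: 0.43 × 5.1 = 2.193
CYP2C8: 0.21 × 1.6 = 0.336
CYP2B6: 0.23 × 0.27 = 0.0621
Other: 0.13 (unchanged)
Relative clearance = 2.193 + 0.336 + 0.0621 + 0.13 = 2.7211.
New steady-state concentration = 43 / 2.7211 = 16 μmol/L (concentration scales inversely with clearance).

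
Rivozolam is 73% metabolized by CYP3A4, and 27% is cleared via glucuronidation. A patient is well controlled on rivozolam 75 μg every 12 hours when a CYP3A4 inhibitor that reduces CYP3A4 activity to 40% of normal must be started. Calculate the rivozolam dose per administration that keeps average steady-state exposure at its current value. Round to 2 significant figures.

The CYP3A4 pathway (73% of clearance) falls to 0.4× activity: 0.73 × 0.4 = 0.292.
Non-CYP routes (27%) are unchanged.
Relative clearance = 0.292 + 0.27 = 0.562.
To maintain the same steady-state level, dose must scale with clearance: new dose = 75 × 0.562 = 42 μg.

42 μg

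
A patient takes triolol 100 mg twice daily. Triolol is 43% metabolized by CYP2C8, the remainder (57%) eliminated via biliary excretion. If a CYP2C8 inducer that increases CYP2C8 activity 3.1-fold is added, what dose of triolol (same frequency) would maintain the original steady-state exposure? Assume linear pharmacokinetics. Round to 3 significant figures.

The CYP2C8 pathway (43% of clearance) rises to 3.1× activity: 0.43 × 3.1 = 1.333.
The remaining 57% of clearance is unaffected.
CL_new/CL_old = 1.333 + 0.57 = 1.903.
Exposure is unchanged when dose changes in proportion to clearance. New dose = 100 mg × 1.903 = 190 mg.

190 mg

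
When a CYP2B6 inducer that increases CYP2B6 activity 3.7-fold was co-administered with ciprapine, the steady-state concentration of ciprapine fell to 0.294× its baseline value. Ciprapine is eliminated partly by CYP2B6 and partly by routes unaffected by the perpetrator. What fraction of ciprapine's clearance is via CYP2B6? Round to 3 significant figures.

Call the CYP2B6 fraction fm. After the interaction, CL_new/CL_old = fm × 3.7 + (1 − fm).
Steady-state concentration ratio = 1 / (new CL fraction), so new CL fraction = 1 / 0.294 = 3.401.
fm × 3.7 + 1 − fm = 3.401  ⇒  fm × (3.7 − 1) = 2.401  ⇒  fm = 0.889.

0.889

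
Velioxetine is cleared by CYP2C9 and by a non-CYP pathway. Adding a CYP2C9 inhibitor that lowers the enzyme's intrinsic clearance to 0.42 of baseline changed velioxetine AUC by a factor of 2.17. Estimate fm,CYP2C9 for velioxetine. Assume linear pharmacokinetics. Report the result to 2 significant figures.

0.93

CL'/CL = 1 / 2.17 = 0.4608
0.42·fm + (1 − fm) = 0.4608
fm = (0.4608 − 1) / (0.42 − 1) = 0.93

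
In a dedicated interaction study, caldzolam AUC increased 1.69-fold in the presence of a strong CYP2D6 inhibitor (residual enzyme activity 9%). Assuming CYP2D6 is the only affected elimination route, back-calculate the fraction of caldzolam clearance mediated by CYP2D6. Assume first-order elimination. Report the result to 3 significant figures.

CL'/CL = 1 / 1.69 = 0.5917
0.09·fm + (1 − fm) = 0.5917
fm = (0.5917 − 1) / (0.09 − 1) = 0.449

0.449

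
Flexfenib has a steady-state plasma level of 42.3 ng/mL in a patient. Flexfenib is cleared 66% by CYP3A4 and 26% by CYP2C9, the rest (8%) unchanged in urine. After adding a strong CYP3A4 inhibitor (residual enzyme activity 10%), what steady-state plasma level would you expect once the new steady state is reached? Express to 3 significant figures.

104 ng/mL

The CYP3A4 pathway (66% of clearance) is reduced to 0.1× activity: 0.66 × 0.1 = 0.066.
CYP2C9 (26%) and the residual 8% are unaffected.
New clearance relative to baseline: 0.066 + 0.26 + 0.08 = 0.406.
With dosing unchanged, steady-state plasma level scales as 1/CL: 42.3 / 0.406 = 104 ng/mL.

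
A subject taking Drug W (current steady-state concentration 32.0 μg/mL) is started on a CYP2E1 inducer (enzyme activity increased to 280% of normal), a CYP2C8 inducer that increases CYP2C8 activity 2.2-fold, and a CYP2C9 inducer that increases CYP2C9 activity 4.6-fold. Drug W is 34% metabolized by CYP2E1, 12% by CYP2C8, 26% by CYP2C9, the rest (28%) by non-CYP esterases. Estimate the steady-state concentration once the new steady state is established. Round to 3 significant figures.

11.9 μg/mL

The CYP2E1 pathway (34% of clearance) rises to 2.8× activity: 0.34 × 2.8 = 0.952.
The CYP2C8 pathway (12% of clearance) rises to 2.2× activity: 0.12 × 2.2 = 0.264.
The CYP2C9 pathway (26% of clearance) rises to 4.6× activity: 0.26 × 4.6 = 1.196.
Non-CYP routes (28%) are unchanged.
Relative clearance = 0.952 + 0.264 + 1.196 + 0.28 = 2.692.
Steady-state concentration ∝ 1/CL: new value = 32.0 / 2.692 = 11.9 μg/mL.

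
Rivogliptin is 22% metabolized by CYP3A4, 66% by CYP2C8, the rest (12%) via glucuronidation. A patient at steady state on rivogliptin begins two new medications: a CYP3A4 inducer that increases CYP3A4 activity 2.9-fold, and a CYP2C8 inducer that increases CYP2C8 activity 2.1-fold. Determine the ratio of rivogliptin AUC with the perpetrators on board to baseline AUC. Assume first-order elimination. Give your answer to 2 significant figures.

CYP3A4: 0.22 × 2.9 = 0.638
CYP2C8: 0.66 × 2.1 = 1.386
Other: 0.12 (unchanged)
CL_new/CL_old = 0.638 + 1.386 + 0.12 = 2.144.
AUC ∝ 1/CL: fold-change = 1 / 2.144 = 0.47.

0.47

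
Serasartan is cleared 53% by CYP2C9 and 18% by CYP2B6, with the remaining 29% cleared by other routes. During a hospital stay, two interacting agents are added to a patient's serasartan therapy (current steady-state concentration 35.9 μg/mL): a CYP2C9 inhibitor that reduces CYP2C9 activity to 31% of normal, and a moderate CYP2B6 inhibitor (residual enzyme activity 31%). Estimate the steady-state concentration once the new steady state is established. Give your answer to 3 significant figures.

70.4 μg/mL

CYP2C9: 0.53 × 0.31 = 0.1643
CYP2B6: 0.18 × 0.31 = 0.0558
Other: 0.29 (unchanged)
CL_new/CL_old = 0.1643 + 0.0558 + 0.29 = 0.5101.
New steady-state concentration = 35.9 / 0.5101 = 70.4 μg/mL (concentration scales inversely with clearance).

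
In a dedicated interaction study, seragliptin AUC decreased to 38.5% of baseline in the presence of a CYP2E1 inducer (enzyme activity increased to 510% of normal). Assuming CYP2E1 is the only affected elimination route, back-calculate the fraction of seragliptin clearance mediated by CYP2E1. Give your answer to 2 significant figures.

Call the CYP2E1 fraction fm. After the interaction, CL_new/CL_old = fm × 5.1 + (1 − fm).
AUC ratio = 1 / (new CL fraction), so new CL fraction = 1 / 0.385 = 2.597.
fm × 5.1 + 1 − fm = 2.597  ⇒  fm × (5.1 − 1) = 1.597  ⇒  fm = 0.39.

0.39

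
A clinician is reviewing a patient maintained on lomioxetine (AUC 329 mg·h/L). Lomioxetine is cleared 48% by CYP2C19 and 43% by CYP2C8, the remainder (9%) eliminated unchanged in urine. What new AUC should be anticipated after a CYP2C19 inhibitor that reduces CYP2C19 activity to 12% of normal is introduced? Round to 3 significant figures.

570 mg·h/L

CYP2C19: 0.48 × 0.12 = 0.0576
CYP2C8: 0.43 (unchanged)
Other: 0.09 (unchanged)
New clearance relative to baseline: 0.0576 + 0.43 + 0.09 = 0.5776.
With dosing unchanged, AUC scales as 1/CL: 329 / 0.5776 = 570 mg·h/L.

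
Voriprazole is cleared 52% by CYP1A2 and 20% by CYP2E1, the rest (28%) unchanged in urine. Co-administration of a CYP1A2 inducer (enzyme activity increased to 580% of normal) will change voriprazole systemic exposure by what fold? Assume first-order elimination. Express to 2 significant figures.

The CYP1A2 pathway (52% of clearance) increases to 5.8× activity: 0.52 × 5.8 = 3.016.
CYP2E1 (20%) and the residual 28% are unaffected.
CL_new/CL_old = 3.016 + 0.2 + 0.28 = 3.496.
Since systemic exposure ∝ 1/CL, the ratio is 1 / 3.496 = 0.29.

0.29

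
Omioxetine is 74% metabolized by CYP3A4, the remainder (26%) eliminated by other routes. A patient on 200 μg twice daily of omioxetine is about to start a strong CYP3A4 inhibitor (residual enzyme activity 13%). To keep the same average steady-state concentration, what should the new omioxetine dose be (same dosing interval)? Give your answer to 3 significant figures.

The CYP3A4 pathway (74% of clearance) falls to 0.13× activity: 0.74 × 0.13 = 0.0962.
The remaining 26% of clearance is unaffected.
Relative clearance = 0.0962 + 0.26 = 0.3562.
To maintain the same steady-state level, dose must scale with clearance: new dose = 200 × 0.3562 = 71.2 μg.

71.2 μg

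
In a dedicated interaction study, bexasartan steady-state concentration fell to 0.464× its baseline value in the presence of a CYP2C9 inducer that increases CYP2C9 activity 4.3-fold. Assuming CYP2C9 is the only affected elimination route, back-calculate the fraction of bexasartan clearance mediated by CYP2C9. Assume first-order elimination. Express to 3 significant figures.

Let x = fm,CYP2C9. Because steady-state concentration ∝ 1/CL, relative clearance rose to 1/0.464 = 2.155.
Setting x·4.3 + (1 − x) = 2.155 and solving: x = (2.155 − 1)/(4.3 − 1) = 0.350.

0.350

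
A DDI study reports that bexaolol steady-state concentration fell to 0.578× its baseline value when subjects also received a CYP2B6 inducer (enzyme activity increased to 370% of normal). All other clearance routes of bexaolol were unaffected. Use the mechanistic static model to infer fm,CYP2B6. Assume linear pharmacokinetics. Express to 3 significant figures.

0.270

Write x for the fraction cleared via CYP2B6. The observed steady-state concentration change means clearance rose to 1/0.578 = 1.73 of baseline.
Only the CYP2B6 route changed, so 1.73 = x·3.7 + (1 − x), giving x = 0.270.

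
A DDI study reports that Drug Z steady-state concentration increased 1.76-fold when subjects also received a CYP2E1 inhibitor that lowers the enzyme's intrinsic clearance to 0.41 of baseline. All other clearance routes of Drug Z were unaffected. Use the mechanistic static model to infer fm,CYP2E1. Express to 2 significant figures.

Let fm be the CYP2E1 fraction. New clearance relative to baseline = fm × 0.41 + (1 − fm).
Steady-state concentration ratio = 1 / (new CL fraction), so new CL fraction = 1 / 1.76 = 0.5682.
fm × 0.41 + 1 − fm = 0.5682  ⇒  fm × (0.41 − 1) = −0.4318  ⇒  fm = 0.73.

0.73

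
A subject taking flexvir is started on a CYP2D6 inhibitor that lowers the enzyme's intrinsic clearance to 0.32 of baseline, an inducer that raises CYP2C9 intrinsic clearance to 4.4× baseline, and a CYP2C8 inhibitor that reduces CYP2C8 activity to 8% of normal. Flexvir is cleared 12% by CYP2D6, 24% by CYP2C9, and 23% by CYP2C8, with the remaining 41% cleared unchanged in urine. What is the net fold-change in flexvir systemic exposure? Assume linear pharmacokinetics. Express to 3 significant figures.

The CYP2D6 pathway (12% of clearance) falls to 0.32× activity: 0.12 × 0.32 = 0.0384.
The CYP2C9 pathway (24% of clearance) rises to 4.4× activity: 0.24 × 4.4 = 1.056.
The CYP2C8 pathway (23% of clearance) is reduced to 0.08× activity: 0.23 × 0.08 = 0.0184.
Non-CYP routes (41%) are unchanged.
CL_new/CL_old = 0.0384 + 1.056 + 0.0184 + 0.41 = 1.5228.
Systemic exposure ∝ 1/CL: fold-change = 1 / 1.5228 = 0.657.

0.657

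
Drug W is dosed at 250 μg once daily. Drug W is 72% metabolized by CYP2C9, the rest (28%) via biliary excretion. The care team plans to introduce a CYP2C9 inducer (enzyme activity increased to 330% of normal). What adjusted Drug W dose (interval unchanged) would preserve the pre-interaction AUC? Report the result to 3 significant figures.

664 μg

The CYP2C9 pathway (72% of clearance) is boosted to 3.3× activity: 0.72 × 3.3 = 2.376.
Non-CYP routes (28%) are unchanged.
New clearance relative to baseline: 2.376 + 0.28 = 2.656.
To maintain the same steady-state level, dose must scale with clearance: new dose = 250 × 2.656 = 664 μg.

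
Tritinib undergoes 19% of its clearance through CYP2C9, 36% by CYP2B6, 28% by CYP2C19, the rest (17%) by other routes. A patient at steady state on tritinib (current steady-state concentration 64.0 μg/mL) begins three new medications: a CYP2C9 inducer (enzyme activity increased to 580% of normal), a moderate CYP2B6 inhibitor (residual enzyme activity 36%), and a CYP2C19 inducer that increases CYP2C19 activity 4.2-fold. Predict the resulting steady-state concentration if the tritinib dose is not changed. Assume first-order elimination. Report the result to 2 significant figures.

The CYP2C9 pathway (19% of clearance) is boosted to 5.8× activity: 0.19 × 5.8 = 1.102.
The CYP2B6 pathway (36% of clearance) drops to 0.36× activity: 0.36 × 0.36 = 0.1296.
The CYP2C19 pathway (28% of clearance) is boosted to 4.2× activity: 0.28 × 4.2 = 1.176.
The remaining 17% of clearance is unaffected.
New clearance relative to baseline: 1.102 + 0.1296 + 1.176 + 0.17 = 2.5776.
Steady-state concentration ∝ 1/CL: new value = 64.0 / 2.5776 = 25 μg/mL.

25 μg/mL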